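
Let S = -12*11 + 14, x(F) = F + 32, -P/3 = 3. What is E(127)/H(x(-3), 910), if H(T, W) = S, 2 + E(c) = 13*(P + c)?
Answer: -766/59 ≈ -12.983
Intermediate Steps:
P = -9 (P = -3*3 = -9)
E(c) = -119 + 13*c (E(c) = -2 + 13*(-9 + c) = -2 + (-117 + 13*c) = -119 + 13*c)
x(F) = 32 + F
S = -118 (S = -132 + 14 = -118)
H(T, W) = -118
E(127)/H(x(-3), 910) = (-119 + 13*127)/(-118) = (-119 + 1651)*(-1/118) = 1532*(-1/118) = -766/59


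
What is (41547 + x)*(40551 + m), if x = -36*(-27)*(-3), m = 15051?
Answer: 2147960862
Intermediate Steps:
x = -2916 (x = 972*(-3) = -2916)
(41547 + x)*(40551 + m) = (41547 - 2916)*(40551 + 15051) = 38631*55602 = 2147960862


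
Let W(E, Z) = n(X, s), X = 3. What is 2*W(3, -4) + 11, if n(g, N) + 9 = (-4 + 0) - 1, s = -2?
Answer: -17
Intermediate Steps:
n(g, N) = -14 (n(g, N) = -9 + ((-4 + 0) - 1) = -9 + (-4 - 1) = -9 - 5 = -14)
W(E, Z) = -14
2*W(3, -4) + 11 = 2*(-14) + 11 = -28 + 11 = -17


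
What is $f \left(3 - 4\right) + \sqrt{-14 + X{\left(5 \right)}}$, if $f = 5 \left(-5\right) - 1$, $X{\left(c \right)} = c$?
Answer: $26 + 3 i \approx 26.0 + 3.0 i$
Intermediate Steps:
$f = -26$ ($f = -25 - 1 = -26$)
$f \left(3 - 4\right) + \sqrt{-14 + X{\left(5 \right)}} = - 26 \left(3 - 4\right) + \sqrt{-14 + 5} = - 26 \left(3 - 4\right) + \sqrt{-9} = \left(-26\right) \left(-1\right) + 3 i = 26 + 3 i$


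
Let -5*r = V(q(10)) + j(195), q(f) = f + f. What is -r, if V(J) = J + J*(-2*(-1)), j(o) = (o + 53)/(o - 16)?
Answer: 10988/895 ≈ 12.277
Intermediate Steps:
j(o) = (53 + o)/(-16 + o)
q(f) = 2*f
V(J) = 3*J (V(J) = J + J*2 = J + 2*J = 3*J)
r = -10988/895 (r = -(3*(2*10) + (53 + 195)/(-16 + 195))/5 = -(3*20 + 248/179)/5 = -(60 + (1/179)*248)/5 = -(60 + 248/179)/5 = -1/5*10988/179 = -10988/895 ≈ -12.277)
-r = -1*(-10988/895) = 10988/895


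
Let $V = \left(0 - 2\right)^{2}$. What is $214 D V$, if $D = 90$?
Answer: $77040$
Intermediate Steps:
$V = 4$ ($V = \left(-2\right)^{2} = 4$)
$214 D V = 214 \cdot 90 \cdot 4 = 19260 \cdot 4 = 77040$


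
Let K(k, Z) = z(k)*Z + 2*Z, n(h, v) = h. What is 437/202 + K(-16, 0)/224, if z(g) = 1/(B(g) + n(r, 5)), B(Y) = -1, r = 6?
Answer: 437/202 ≈ 2.1634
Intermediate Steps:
z(g) = 1/5 (z(g) = 1/(-1 + 6) = 1/5)
K(k, Z) = 11*Z/5 (K(k, Z) = Z/5 + 2*Z = 11*Z/5)
437/202 + K(-16, 0)/224 = 437/202 + ((11/5)*0)/224 = 437*(1/202) + 0*(1/224) = 437/202 + 0 = 437/202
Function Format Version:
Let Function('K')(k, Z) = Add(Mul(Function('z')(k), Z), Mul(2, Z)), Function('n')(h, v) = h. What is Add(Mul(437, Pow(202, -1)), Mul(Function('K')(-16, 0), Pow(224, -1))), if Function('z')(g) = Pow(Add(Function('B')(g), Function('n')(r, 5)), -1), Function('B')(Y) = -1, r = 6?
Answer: Rational(437, 202) ≈ 2.1634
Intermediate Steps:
Function('z')(g) = Rational(1, 5) (Function('z')(g) = Pow(Add(-1, 6), -1) = Pow(5, -1) = Rational(1, 5))
Function('K')(k, Z) = Mul(Rational(11, 5), Z) (Function('K')(k, Z) = Add(Mul(Rational(1, 5), Z), Mul(2, Z)) = Mul(Rational(11, 5), Z))
Add(Mul(437, Pow(202, -1)), Mul(Function('K')(-16, 0), Pow(224, -1))) = Add(Mul(437, Pow(202, -1)), Mul(Mul(Rational(11, 5), 0), Pow(224, -1))) = Add(Mul(437, Rational(1, 202)), Mul(0, Rational(1, 224))) = Add(Rational(437, 202), 0) = Rational(437, 202)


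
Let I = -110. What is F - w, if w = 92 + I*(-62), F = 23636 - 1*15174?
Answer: 1550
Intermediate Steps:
F = 8462 (F = 23636 - 15174 = 8462)
w = 6912 (w = 92 - 110*(-62) = 92 + 6820 = 6912)
F - w = 8462 - 1*6912 = 8462 - 6912 = 1550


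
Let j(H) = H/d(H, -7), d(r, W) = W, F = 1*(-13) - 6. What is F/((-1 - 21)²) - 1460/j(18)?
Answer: 2473069/4356 ≈ 567.74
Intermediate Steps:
F = -19 (F = -13 - 6 = -19)
j(H) = -H/7 (j(H) = H/(-7) = H*(-⅐) = -H/7)
F/((-1 - 21)²) - 1460/j(18) = -19/(-1 - 21)² - 1460/((-⅐*18)) = -19/((-22)²) - 1460/(-18/7) = -19/484 - 1460*(-7/18) = -19*1/484 + 5110/9 = -19/484 + 5110/9 = 2473069/4356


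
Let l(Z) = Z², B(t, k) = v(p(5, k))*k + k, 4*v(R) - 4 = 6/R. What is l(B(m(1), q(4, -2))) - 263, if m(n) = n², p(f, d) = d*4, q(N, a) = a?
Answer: -15991/64 ≈ -249.86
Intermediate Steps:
p(f, d) = 4*d
v(R) = 1 + 3/(2*R) (v(R) = 1 + (6/R)/4 = 1 + 3/(2*R))
B(t, k) = 3/8 + 2*k (B(t, k) = ((3/2 + 4*k)/((4*k)))*k + k = ((1/(4*k))*(3/2 + 4*k))*k + k = ((3/2 + 4*k)/(4*k))*k + k = (3/8 + k) + k = 3/8 + 2*k)
l(B(m(1), q(4, -2))) - 263 = (3/8 + 2*(-2))² - 263 = (3/8 - 4)² - 263 = (-29/8)² - 263 = 841/64 - 263 = -15991/64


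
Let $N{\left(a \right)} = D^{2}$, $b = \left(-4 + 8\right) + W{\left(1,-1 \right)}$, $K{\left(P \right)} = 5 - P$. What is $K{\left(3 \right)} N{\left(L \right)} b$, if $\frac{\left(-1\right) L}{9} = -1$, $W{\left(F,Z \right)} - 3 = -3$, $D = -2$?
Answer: $32$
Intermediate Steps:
$W{\left(F,Z \right)} = 0$ ($W{\left(F,Z \right)} = 3 - 3 = 0$)
$L = 9$ ($L = \left(-9\right) \left(-1\right) = 9$)
$b = 4$ ($b = \left(-4 + 8\right) + 0 = 4 + 0 = 4$)
$N{\left(a \right)} = 4$ ($N{\left(a \right)} = \left(-2\right)^{2} = 4$)
$K{\left(3 \right)} N{\left(L \right)} b = \left(5 - 3\right) 4 \cdot 4 = 2 \cdot 4 \cdot 4 = 8 \cdot 4 = 32$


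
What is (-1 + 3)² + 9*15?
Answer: 139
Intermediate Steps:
(-1 + 3)² + 9*15 = 2² + 135 = 4 + 135 = 139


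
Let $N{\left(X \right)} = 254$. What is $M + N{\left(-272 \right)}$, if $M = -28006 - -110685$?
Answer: $82933$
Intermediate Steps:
$M = 82679$ ($M = -28006 + 110685 = 82679$)
$M + N{\left(-272 \right)} = 82679 + 254 = 82933$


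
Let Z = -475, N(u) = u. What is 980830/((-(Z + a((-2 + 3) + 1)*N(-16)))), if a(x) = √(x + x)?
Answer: 980830/507 ≈ 1934.6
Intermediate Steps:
a(x) = √2*√x (a(x) = √(2*x) = √2*√x)
980830/((-(Z + a((-2 + 3) + 1)*N(-16)))) = 980830/((-(-475 + (√2*√((-2 + 3) + 1))*(-16)))) = 980830/((-(-475 + (√2*√(1 + 1))*(-16)))) = 980830/((-(-475 + (√2*√2)*(-16)))) = 980830/((-(-475 + 2*(-16)))) = 980830/((-(-475 - 32))) = 980830/((-1*(-507))) = 980830/507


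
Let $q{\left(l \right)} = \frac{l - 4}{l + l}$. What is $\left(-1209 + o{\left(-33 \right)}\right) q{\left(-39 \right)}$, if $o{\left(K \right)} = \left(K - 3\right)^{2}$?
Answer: $\frac{1247}{26} \approx 47.962$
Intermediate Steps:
$q{\left(l \right)} = \frac{-4 + l}{2 l}$
$o{\left(K \right)} = \left(-3 + K\right)^{2}$
$\left(-1209 + o{\left(-33 \right)}\right) q{\left(-39 \right)} = \left(-1209 + \left(-3 - 33\right)^{2}\right) \frac{-4 - 39}{2 \left(-39\right)} = \left(-1209 + \left(-36\right)^{2}\right) \frac{1}{2} \left(- \frac{1}{39}\right) \left(-43\right) = \left(-1209 + 1296\right) \frac{43}{78} = 87 \cdot \frac{43}{78} = \frac{1247}{26}$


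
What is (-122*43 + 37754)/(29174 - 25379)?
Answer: 10836/1265 ≈ 8.5660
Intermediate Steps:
(-122*43 + 37754)/(29174 - 25379) = (-5246 + 37754)/3795 = 32508*(1/3795) = 10836/1265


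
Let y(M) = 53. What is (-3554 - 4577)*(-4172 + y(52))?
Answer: 33491589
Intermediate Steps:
(-3554 - 4577)*(-4172 + y(52)) = (-3554 - 4577)*(-4172 + 53) = -8131*(-4119) = 33491589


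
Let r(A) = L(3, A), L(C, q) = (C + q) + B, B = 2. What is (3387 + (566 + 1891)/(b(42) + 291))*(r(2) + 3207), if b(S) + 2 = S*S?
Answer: 22356481152/2053 ≈ 1.0890e+7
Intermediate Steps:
L(C, q) = 2 + C + q (L(C, q) = (C + q) + 2 = 2 + C + q)
b(S) = -2 + S² (b(S) = -2 + S*S = -2 + S²)
r(A) = 5 + A (r(A) = 2 + 3 + A = 5 + A)
(3387 + (566 + 1891)/(b(42) + 291))*(r(2) + 3207) = (3387 + (566 + 1891)/((-2 + 42²) + 291))*((5 + 2) + 3207) = (3387 + 2457/((-2 + 1764) + 291))*(7 + 3207) = (3387 + 2457/(1762 + 291))*3214 = (3387 + 2457/2053)*3214 = (6955968/2053)*3214 = 22356481152/2053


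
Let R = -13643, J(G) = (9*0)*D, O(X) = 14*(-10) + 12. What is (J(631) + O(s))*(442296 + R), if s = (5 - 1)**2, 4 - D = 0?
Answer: -54867584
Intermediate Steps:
D = 4 (D = 4 - 1*0 = 4 + 0 = 4)
s = 16 (s = 4**2 = 16)
O(X) = -128 (O(X) = -140 + 12 = -128)
J(G) = 0 (J(G) = (9*0)*4 = 0*4 = 0)
(J(631) + O(s))*(442296 + R) = (0 - 128)*(442296 - 13643) = -128*428653 = -54867584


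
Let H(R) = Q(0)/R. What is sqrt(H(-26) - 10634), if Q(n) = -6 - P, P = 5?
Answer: I*sqrt(7188298)/26 ≈ 103.12*I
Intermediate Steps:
Q(n) = -11 (Q(n) = -6 - 1*5 = -6 - 5 = -11)
H(R) = -11/R
sqrt(H(-26) - 10634) = sqrt(-11/(-26) - 10634) = sqrt(-11*(-1/26) - 10634) = sqrt(11/26 - 10634) = sqrt(-276473/26) = I*sqrt(7188298)/26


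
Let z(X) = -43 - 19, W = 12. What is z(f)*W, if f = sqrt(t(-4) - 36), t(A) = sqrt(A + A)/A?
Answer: -744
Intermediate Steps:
t(A) = sqrt(2)/sqrt(A) (t(A) = sqrt(2*A)/A = (sqrt(2)*sqrt(A))/A = sqrt(2)/sqrt(A))
f = sqrt(-36 - I*sqrt(2)/2) (f = sqrt(sqrt(2)/sqrt(-4) - 36) = sqrt(sqrt(2)*(-I/2) - 36) = sqrt(-I*sqrt(2)/2 - 36) = sqrt(-36 - I*sqrt(2)/2) ≈ 0.05892 - 6.0003*I)
z(X) = -62
z(f)*W = -62*12 = -744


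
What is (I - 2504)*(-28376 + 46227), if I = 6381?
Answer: 69208327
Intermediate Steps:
(I - 2504)*(-28376 + 46227) = (6381 - 2504)*(-28376 + 46227) = 3877*17851 = 69208327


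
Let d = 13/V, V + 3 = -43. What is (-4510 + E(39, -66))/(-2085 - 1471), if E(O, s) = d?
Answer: 29639/23368 ≈ 1.2684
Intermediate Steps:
V = -46 (V = -3 - 43 = -46)
d = -13/46 (d = 13/(-46) = 13*(-1/46) = -13/46 ≈ -0.28261)
E(O, s) = -13/46
(-4510 + E(39, -66))/(-2085 - 1471) = (-4510 - 13/46)/(-2085 - 1471) = -207473/46/(-3556) = -207473/46*(-1/3556) = 29639/23368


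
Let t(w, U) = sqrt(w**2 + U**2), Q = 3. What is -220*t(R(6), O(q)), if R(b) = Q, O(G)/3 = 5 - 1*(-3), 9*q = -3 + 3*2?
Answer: -660*sqrt(65) ≈ -5321.1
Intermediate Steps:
q = 1/3 (q = (-3 + 3*2)/9 = (-3 + 6)/9 = (1/9)*3 = 1/3 ≈ 0.33333)
O(G) = 24 (O(G) = 3*(5 - 1*(-3)) = 3*(5 + 3) = 3*8 = 24)
R(b) = 3
t(w, U) = sqrt(U**2 + w**2)
-220*t(R(6), O(q)) = -220*sqrt(24**2 + 3**2) = -220*sqrt(576 + 9) = -660*sqrt(65)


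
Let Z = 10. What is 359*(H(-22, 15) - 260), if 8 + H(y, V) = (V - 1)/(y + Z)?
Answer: -579785/6 ≈ -96631.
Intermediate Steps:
H(y, V) = -8 + (-1 + V)/(10 + y) (H(y, V) = -8 + (V - 1)/(y + 10) = -8 + (-1 + V)/(10 + y))
359*(H(-22, 15) - 260) = 359*((-81 + 15 - 8*(-22))/(10 - 22) - 260) = 359*((-81 + 15 + 176)/(-12) - 260) = 359*(-1/12*110 - 260) = 359*(-55/6 - 260) = 359*(-1615/6) = -579785/6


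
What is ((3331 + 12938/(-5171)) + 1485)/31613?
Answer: 24890598/163470823 ≈ 0.15226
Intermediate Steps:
((3331 + 12938/(-5171)) + 1485)/31613 = ((3331 + 12938*(-1/5171)) + 1485)*(1/31613) = ((3331 - 12938/5171) + 1485)*(1/31613) = (17211663/5171 + 1485)*(1/31613) = (24890598/5171)*(1/31613) = 24890598/163470823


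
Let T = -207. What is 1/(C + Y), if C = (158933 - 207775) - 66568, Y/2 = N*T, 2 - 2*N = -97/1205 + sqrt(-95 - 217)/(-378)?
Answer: -24725920202865/2864267011300279997 + 233776025*I*sqrt(78)/2864267011300279997 ≈ -8.6325e-6 + 7.2083e-10*I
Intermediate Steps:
N = 2507/2410 + I*sqrt(78)/378 (N = 1 - (-97/1205 + sqrt(-95 - 217)/(-378))/2 = 1 - (-97*1/1205 + sqrt(-312)*(-1/378))/2 = 1 - (-97/1205 + (2*I*sqrt(78))*(-1/378))/2 = 1 - (-97/1205 - I*sqrt(78)/189)/2 = 1 + (97/2410 + I*sqrt(78)/378) = 2507/2410 + I*sqrt(78)/378 ≈ 1.0402 + 0.023364*I)
Y = -518949/1205 - 23*I*sqrt(78)/21 (Y = 2*((2507/2410 + I*sqrt(78)/378)*(-207)) = 2*(-518949/2410 - 23*I*sqrt(78)/42) = -518949/1205 - 23*I*sqrt(78)/21 ≈ -430.66 - 9.6729*I)
C = -115410 (C = -48842 - 66568 = -115410)
1/(C + Y) = 1/(-115410 + (-518949/1205 - 23*I*sqrt(78)/21)) = 1/(-139587999/1205 - 23*I*sqrt(78)/21)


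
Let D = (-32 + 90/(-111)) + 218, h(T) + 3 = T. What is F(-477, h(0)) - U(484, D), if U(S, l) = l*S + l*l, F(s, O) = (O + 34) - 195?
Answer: -169880036/1369 ≈ -1.2409e+5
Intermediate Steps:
h(T) = -3 + T
F(s, O) = -161 + O (F(s, O) = (34 + O) - 195 = -161 + O)
D = 6852/37 (D = (-32 + 90*(-1/111)) + 218 = (-32 - 30/37) + 218 = -1214/37 + 218 = 6852/37 ≈ 185.19)
U(S, l) = l**2 + S*l (U(S, l) = S*l + l**2 = l**2 + S*l)
F(-477, h(0)) - U(484, D) = (-161 + (-3 + 0)) - 6852*(484 + 6852/37)/37 = (-161 - 3) - 6852*24760/(37*37) = -164 - 1*169655520/1369 = -164 - 169655520/1369 = -169880036/1369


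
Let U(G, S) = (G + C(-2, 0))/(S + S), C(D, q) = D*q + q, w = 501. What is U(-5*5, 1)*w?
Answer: -12525/2 ≈ -6262.5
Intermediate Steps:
C(D, q) = q + D*q
U(G, S) = G/(2*S) (U(G, S) = (G + 0*(1 - 2))/(S + S) = (G + 0*(-1))/((2*S)) = (G + 0)*(1/(2*S)) = G*(1/(2*S)) = G/(2*S))
U(-5*5, 1)*w = ((1/2)*(-5*5)/1)*501 = ((1/2)*(-25)*1)*501 = -25/2*501 = -12525/2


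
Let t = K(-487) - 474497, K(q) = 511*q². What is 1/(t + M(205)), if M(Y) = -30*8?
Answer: 1/120718622 ≈ 8.2837e-9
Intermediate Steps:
M(Y) = -240
t = 120718862 (t = 511*(-487)² - 474497 = 511*237169 - 474497 = 121193359 - 474497 = 120718862)
1/(t + M(205)) = 1/(120718862 - 240) = 1/120718622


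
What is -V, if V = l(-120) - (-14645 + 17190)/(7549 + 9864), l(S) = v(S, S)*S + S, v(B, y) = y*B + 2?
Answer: 30095935225/17413 ≈ 1.7284e+6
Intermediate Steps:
v(B, y) = 2 + B*y (v(B, y) = B*y + 2 = 2 + B*y)
l(S) = S + S*(2 + S**2) (l(S) = (2 + S*S)*S + S = (2 + S**2)*S + S = S*(2 + S**2) + S = S + S*(2 + S**2))
V = -30095935225/17413 (V = -120*(3 + (-120)**2) - (-14645 + 17190)/(7549 + 9864) = -120*(3 + 14400) - 2545/17413 = -120*14403 - 2545/17413 = -1728360 - 1*2545/17413 = -1728360 - 2545/17413 = -30095935225/17413 ≈ -1.7284e+6)
-V = -1*(-30095935225/17413) = 30095935225/17413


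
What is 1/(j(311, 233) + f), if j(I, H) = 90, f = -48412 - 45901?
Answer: -1/94223 ≈ -1.0613e-5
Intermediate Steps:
f = -94313
1/(j(311, 233) + f) = 1/(90 - 94313) = 1/(-94223) = -1/94223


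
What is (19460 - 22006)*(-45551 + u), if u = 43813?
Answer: 4424948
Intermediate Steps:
(19460 - 22006)*(-45551 + u) = (19460 - 22006)*(-45551 + 43813) = -2546*(-1738) = 4424948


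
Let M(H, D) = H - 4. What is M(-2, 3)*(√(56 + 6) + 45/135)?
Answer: -2 - 6*√62 ≈ -49.244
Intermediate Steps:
M(H, D) = -4 + H
M(-2, 3)*(√(56 + 6) + 45/135) = (-4 - 2)*(√(56 + 6) + 45/135) = -6*(√62 + 45*(1/135)) = -6*(√62 + ⅓) = -6*(⅓ + √62) = -2 - 6*√62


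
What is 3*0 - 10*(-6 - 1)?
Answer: 70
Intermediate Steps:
3*0 - 10*(-6 - 1) = 0 - 10*(-7) = 0 + 70 = 70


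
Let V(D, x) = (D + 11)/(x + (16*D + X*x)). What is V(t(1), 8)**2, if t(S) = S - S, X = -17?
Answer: 121/16384 ≈ 0.0073853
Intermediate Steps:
t(S) = 0
V(D, x) = (11 + D)/(-16*x + 16*D) (V(D, x) = (D + 11)/(x + (16*D - 17*x)) = (11 + D)/(x + (-17*x + 16*D)) = (11 + D)/(-16*x + 16*D))
V(t(1), 8)**2 = ((11 + 0)/(16*(0 - 1*8)))**2 = ((1/16)*11/(0 - 8))**2 = ((1/16)*11/(-8))**2 = ((1/16)*(-1/8)*11)**2 = (-11/128)**2 = 121/16384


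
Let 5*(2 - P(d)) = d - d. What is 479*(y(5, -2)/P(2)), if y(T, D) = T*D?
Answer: -2395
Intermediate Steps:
y(T, D) = D*T
P(d) = 2 (P(d) = 2 - (d - d)/5 = 2 - 1/5*0 = 2 + 0 = 2)
479*(y(5, -2)/P(2)) = 479*(-2*5/2) = 479*(-10*1/2) = 479*(-5) = -2395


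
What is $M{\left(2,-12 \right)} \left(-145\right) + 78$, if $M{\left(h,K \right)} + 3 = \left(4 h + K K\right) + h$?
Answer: $-21817$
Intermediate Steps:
$M{\left(h,K \right)} = -3 + K^{2} + 5 h$ ($M{\left(h,K \right)} = -3 + \left(\left(4 h + K K\right) + h\right) = -3 + \left(\left(4 h + K^{2}\right) + h\right) = -3 + \left(\left(K^{2} + 4 h\right) + h\right) = -3 + \left(K^{2} + 5 h\right) = -3 + K^{2} + 5 h$)
$M{\left(2,-12 \right)} \left(-145\right) + 78 = \left(-3 + \left(-12\right)^{2} + 5 \cdot 2\right) \left(-145\right) + 78 = \left(-3 + 144 + 10\right) \left(-145\right) + 78 = 151 \left(-145\right) + 78 = -21895 + 78 = -21817$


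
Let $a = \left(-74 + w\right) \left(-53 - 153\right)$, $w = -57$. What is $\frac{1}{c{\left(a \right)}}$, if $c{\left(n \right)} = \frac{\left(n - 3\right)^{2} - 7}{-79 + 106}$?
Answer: $\frac{9}{242694094} \approx 3.7084 \cdot 10^{-8}$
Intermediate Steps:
$a = 26986$ ($a = \left(-74 - 57\right) \left(-53 - 153\right) = \left(-131\right) \left(-206\right) = 26986$)
$c{\left(n \right)} = - \frac{7}{27} + \frac{\left(-3 + n\right)^{2}}{27}$ ($c{\left(n \right)} = \frac{\left(-3 + n\right)^{2} - 7}{27} = \left(-7 + \left(-3 + n\right)^{2}\right) \frac{1}{27} = - \frac{7}{27} + \frac{\left(-3 + n\right)^{2}}{27}$)
$\frac{1}{c{\left(a \right)}} = \frac{1}{- \frac{7}{27} + \frac{\left(-3 + 26986\right)^{2}}{27}} = \frac{1}{- \frac{7}{27} + \frac{26983^{2}}{27}} = \frac{1}{- \frac{7}{27} + \frac{1}{27} \cdot 728082289} = \frac{1}{- \frac{7}{27} + \frac{728082289}{27}} = \frac{1}{\frac{242694094}{9}} = \frac{9}{242694094}$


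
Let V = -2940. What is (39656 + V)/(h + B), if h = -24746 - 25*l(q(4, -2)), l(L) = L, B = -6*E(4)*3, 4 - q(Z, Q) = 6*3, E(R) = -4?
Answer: -9179/6081 ≈ -1.5095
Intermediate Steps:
q(Z, Q) = -14 (q(Z, Q) = 4 - 6*3 = 4 - 1*18 = 4 - 18 = -14)
B = 72 (B = -6*(-4)*3 = 24*3 = 72)
h = -24396 (h = -24746 - 25*(-14) = -24746 - 1*(-350) = -24746 + 350 = -24396)
(39656 + V)/(h + B) = (39656 - 2940)/(-24396 + 72) = 36716/(-24324) = 36716*(-1/24324) = -9179/6081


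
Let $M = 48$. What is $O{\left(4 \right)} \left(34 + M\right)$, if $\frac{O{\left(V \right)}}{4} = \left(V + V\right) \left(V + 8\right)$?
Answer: $31488$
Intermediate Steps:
$O{\left(V \right)} = 8 V \left(8 + V\right)$ ($O{\left(V \right)} = 4 \left(V + V\right) \left(V + 8\right) = 4 \cdot 2 V \left(8 + V\right) = 8 V \left(8 + V\right)$)
$O{\left(4 \right)} \left(34 + M\right) = 8 \cdot 4 \left(8 + 4\right) \left(34 + 48\right) = 8 \cdot 4 \cdot 12 \cdot 82 = 384 \cdot 82 = 31488$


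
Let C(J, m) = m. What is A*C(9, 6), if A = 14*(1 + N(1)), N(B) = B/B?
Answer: 168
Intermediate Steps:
N(B) = 1
A = 28 (A = 14*(1 + 1) = 14*2 = 28)
A*C(9, 6) = 28*6 = 168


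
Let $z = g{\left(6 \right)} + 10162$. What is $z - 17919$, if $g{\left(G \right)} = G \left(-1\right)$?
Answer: $-7763$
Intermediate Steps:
$g{\left(G \right)} = - G$
$z = 10156$ ($z = \left(-1\right) 6 + 10162 = -6 + 10162 = 10156$)
$z - 17919 = 10156 - 17919 = -7763$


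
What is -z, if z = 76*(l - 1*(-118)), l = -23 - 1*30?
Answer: -4940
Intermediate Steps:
l = -53 (l = -23 - 30 = -53)
z = 4940 (z = 76*(-53 - 1*(-118)) = 76*(-53 + 118) = 76*65 = 4940)
-z = -1*4940 = -4940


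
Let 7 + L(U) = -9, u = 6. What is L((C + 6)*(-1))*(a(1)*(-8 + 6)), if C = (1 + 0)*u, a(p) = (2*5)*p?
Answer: 320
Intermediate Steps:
a(p) = 10*p
C = 6 (C = (1 + 0)*6 = 1*6 = 6)
L(U) = -16 (L(U) = -7 - 9 = -16)
L((C + 6)*(-1))*(a(1)*(-8 + 6)) = -16*10*1*(-8 + 6) = -160*(-2) = -16*(-20) = 320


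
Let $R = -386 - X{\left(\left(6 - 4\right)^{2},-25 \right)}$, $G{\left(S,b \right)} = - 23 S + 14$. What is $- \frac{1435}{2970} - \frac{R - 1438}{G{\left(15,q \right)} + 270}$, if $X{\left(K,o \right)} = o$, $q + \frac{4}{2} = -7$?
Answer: $- \frac{1086113}{36234} \approx -29.975$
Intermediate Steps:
$q = -9$ ($q = -2 - 7 = -9$)
$G{\left(S,b \right)} = 14 - 23 S$
$R = -361$ ($R = -386 - -25 = -386 + 25 = -361$)
$- \frac{1435}{2970} - \frac{R - 1438}{G{\left(15,q \right)} + 270} = - \frac{1435}{2970} - \frac{-361 - 1438}{\left(14 - 345\right) + 270} = \left(-1435\right) \frac{1}{2970} - - \frac{1799}{\left(14 - 345\right) + 270} = - \frac{287}{594} - - \frac{1799}{-331 + 270} = - \frac{287}{594} - - \frac{1799}{-61} = - \frac{287}{594} - \left(-1799\right) \left(- \frac{1}{61}\right) = - \frac{287}{594} - \frac{1799}{61} = - \frac{1086113}{36234}$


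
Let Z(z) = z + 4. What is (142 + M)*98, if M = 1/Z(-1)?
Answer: 41846/3 ≈ 13949.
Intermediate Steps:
Z(z) = 4 + z
M = ⅓ (M = 1/(4 - 1) = 1/3 = ⅓ ≈ 0.33333)
(142 + M)*98 = (142 + ⅓)*98 = (427/3)*98 = 41846/3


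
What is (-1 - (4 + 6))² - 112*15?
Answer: -1559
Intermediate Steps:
(-1 - (4 + 6))² - 112*15 = (-1 - 1*10)² - 1680 = (-1 - 10)² - 1680 = (-11)² - 1680 = 121 - 1680 = -1559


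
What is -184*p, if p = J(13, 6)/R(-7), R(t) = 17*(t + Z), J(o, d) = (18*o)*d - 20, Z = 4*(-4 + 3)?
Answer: 254656/187 ≈ 1361.8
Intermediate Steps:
Z = -4 (Z = 4*(-1) = -4)
J(o, d) = -20 + 18*d*o (J(o, d) = 18*d*o - 20 = -20 + 18*d*o)
R(t) = -68 + 17*t (R(t) = 17*(t - 4) = 17*(-4 + t) = -68 + 17*t)
p = -1384/187 (p = (-20 + 18*6*13)/(-68 + 17*(-7)) = (-20 + 1404)/(-68 - 119) = 1384/(-187) = 1384*(-1/187) = -1384/187 ≈ -7.4011)
-184*p = -184*(-1384/187) = 254656/187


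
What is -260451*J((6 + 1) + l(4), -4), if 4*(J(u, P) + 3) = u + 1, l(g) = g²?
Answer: -781353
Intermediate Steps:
J(u, P) = -11/4 + u/4 (J(u, P) = -3 + (u + 1)/4 = -3 + (1 + u)/4 = -3 + (¼ + u/4) = -11/4 + u/4)
-260451*J((6 + 1) + l(4), -4) = -260451*(-11/4 + ((6 + 1) + 4²)/4) = -260451*(-11/4 + (7 + 16)/4) = -260451*(-11/4 + (¼)*23) = -260451*(-11/4 + 23/4) = -260451*3 = -781353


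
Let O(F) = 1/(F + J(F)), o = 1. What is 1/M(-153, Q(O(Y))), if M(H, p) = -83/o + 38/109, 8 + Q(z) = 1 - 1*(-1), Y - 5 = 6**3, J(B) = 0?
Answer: -109/9009 ≈ -0.012099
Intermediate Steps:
Y = 221 (Y = 5 + 6**3 = 5 + 216 = 221)
O(F) = 1/F (O(F) = 1/(F + 0) = 1/F)
Q(z) = -6 (Q(z) = -8 + (1 - 1*(-1)) = -8 + (1 + 1) = -8 + 2 = -6)
M(H, p) = -9009/109 (M(H, p) = -83/1 + 38/109 = -83*1 + 38*(1/109) = -83 + 38/109 = -9009/109)
1/M(-153, Q(O(Y))) = 1/(-9009/109) = -109/9009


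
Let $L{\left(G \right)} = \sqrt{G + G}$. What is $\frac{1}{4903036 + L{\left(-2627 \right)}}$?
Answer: $\frac{2451518}{12019881011275} - \frac{i \sqrt{5254}}{24039762022550} \approx 2.0396 \cdot 10^{-7} - 3.0152 \cdot 10^{-12} i$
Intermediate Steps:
$L{\left(G \right)} = \sqrt{2} \sqrt{G}$ ($L{\left(G \right)} = \sqrt{2 G} = \sqrt{2} \sqrt{G}$)
$\frac{1}{4903036 + L{\left(-2627 \right)}} = \frac{1}{4903036 + \sqrt{2} \sqrt{-2627}} = \frac{1}{4903036 + \sqrt{2} i \sqrt{2627}} = \frac{1}{4903036 + i \sqrt{5254}}$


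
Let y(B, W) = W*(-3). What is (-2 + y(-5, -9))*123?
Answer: 3075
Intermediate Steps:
y(B, W) = -3*W
(-2 + y(-5, -9))*123 = (-2 - 3*(-9))*123 = (-2 + 27)*123 = 25*123 = 3075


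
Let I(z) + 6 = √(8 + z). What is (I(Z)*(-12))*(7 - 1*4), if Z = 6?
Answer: 216 - 36*√14 ≈ 81.300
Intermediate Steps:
I(z) = -6 + √(8 + z)
(I(Z)*(-12))*(7 - 1*4) = ((-6 + √(8 + 6))*(-12))*(7 - 1*4) = ((-6 + √14)*(-12))*(7 - 4) = (72 - 12*√14)*3 = 216 - 36*√14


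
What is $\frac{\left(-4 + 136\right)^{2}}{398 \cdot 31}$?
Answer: $\frac{8712}{6169} \approx 1.4122$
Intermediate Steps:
$\frac{\left(-4 + 136\right)^{2}}{398 \cdot 31} = \frac{132^{2}}{12338} = 17424 \cdot \frac{1}{12338} = \frac{8712}{6169}$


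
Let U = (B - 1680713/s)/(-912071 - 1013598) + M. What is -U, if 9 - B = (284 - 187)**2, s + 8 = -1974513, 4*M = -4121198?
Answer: 7834961716807156477/7604547759098 ≈ 1.0303e+6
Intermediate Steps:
M = -2060599/2 (M = (1/4)*(-4121198) = -2060599/2 ≈ -1.0303e+6)
s = -1974521 (s = -8 - 1974513 = -1974521)
B = -9400 (B = 9 - (284 - 187)**2 = 9 - 1*97**2 = 9 - 1*9409 = 9 - 9409 = -9400)
U = -7834961716807156477/7604547759098 (U = (-9400 - 1680713/(-1974521))/(-912071 - 1013598) - 2060599/2 = (-9400 - 1680713*(-1/1974521))/(-1925669) - 2060599/2 = (-9400 + 1680713/1974521)*(-1/1925669) - 2060599/2 = -18558816687/1974521*(-1/1925669) - 2060599/2 = 18558816687/3802273879549 - 2060599/2 = -7834961716807156477/7604547759098 ≈ -1.0303e+6)
-U = -1*(-7834961716807156477/7604547759098) = 7834961716807156477/7604547759098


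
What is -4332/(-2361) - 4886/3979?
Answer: 1900394/3131473 ≈ 0.60687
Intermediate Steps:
-4332/(-2361) - 4886/3979 = -4332*(-1/2361) - 4886*1/3979 = 1444/787 - 4886/3979 = 1900394/3131473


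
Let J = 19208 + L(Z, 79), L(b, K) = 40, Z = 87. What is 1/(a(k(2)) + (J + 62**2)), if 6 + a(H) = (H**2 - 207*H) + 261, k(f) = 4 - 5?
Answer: 1/23555 ≈ 4.2454e-5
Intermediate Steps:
k(f) = -1
J = 19248 (J = 19208 + 40 = 19248)
a(H) = 255 + H**2 - 207*H (a(H) = -6 + ((H**2 - 207*H) + 261) = -6 + (261 + H**2 - 207*H) = 255 + H**2 - 207*H)
1/(a(k(2)) + (J + 62**2)) = 1/((255 + (-1)**2 - 207*(-1)) + (19248 + 62**2)) = 1/((255 + 1 + 207) + (19248 + 3844)) = 1/(463 + 23092) = 1/23555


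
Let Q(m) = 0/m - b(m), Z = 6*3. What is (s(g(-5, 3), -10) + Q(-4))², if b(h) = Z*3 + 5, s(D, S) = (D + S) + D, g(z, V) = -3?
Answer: 5625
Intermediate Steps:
Z = 18
s(D, S) = S + 2*D
b(h) = 59 (b(h) = 18*3 + 5 = 54 + 5 = 59)
Q(m) = -59 (Q(m) = 0/m - 1*59 = 0 - 59 = -59)
(s(g(-5, 3), -10) + Q(-4))² = ((-10 + 2*(-3)) - 59)² = ((-10 - 6) - 59)² = (-16 - 59)² = (-75)² = 5625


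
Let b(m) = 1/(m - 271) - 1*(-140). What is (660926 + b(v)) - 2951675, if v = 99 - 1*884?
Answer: -2418883105/1056 ≈ -2.2906e+6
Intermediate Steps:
v = -785 (v = 99 - 884 = -785)
b(m) = 140 + 1/(-271 + m) (b(m) = 1/(-271 + m) + 140 = 140 + 1/(-271 + m))
(660926 + b(v)) - 2951675 = (660926 + (-37939 + 140*(-785))/(-271 - 785)) - 2951675 = (660926 + (-37939 - 109900)/(-1056)) - 2951675 = (660926 - 1/1056*(-147839)) - 2951675 = (660926 + 147839/1056) - 2951675 = 698085695/1056 - 2951675 = -2418883105/1056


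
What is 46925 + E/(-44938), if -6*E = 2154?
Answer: 2108716009/44938 ≈ 46925.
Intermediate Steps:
E = -359 (E = -⅙*2154 = -359)
46925 + E/(-44938) = 46925 - 359/(-44938) = 46925 - 359*(-1/44938) = 46925 + 359/44938 = 2108716009/44938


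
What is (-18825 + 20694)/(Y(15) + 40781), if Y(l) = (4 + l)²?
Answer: 623/13714 ≈ 0.045428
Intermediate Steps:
(-18825 + 20694)/(Y(15) + 40781) = (-18825 + 20694)/((4 + 15)² + 40781) = 1869/(19² + 40781) = 1869/(361 + 40781) = 1869/41142 = 1869*(1/41142) = 623/13714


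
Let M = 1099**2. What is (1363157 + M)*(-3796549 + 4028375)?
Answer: 596014909308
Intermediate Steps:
M = 1207801
(1363157 + M)*(-3796549 + 4028375) = (1363157 + 1207801)*(-3796549 + 4028375) = 2570958*231826 = 596014909308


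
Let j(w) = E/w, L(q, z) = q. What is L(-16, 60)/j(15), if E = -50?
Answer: 24/5 ≈ 4.8000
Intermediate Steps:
j(w) = -50/w
L(-16, 60)/j(15) = -16/((-50/15)) = -16/((-50*1/15)) = -16/(-10/3) = -16*(-3/10) = 24/5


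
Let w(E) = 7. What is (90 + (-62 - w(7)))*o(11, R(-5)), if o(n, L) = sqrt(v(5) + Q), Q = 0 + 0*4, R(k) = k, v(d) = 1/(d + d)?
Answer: 21*sqrt(10)/10 ≈ 6.6408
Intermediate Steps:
v(d) = 1/(2*d)
Q = 0 (Q = 0 + 0 = 0)
o(n, L) = sqrt(10)/10 (o(n, L) = sqrt((1/2)/5 + 0) = sqrt((1/2)*(1/5) + 0) = sqrt(1/10 + 0) = sqrt(1/10) = sqrt(10)/10)
(90 + (-62 - w(7)))*o(11, R(-5)) = (90 + (-62 - 1*7))*(sqrt(10)/10) = (90 + (-62 - 7))*(sqrt(10)/10) = (90 - 69)*(sqrt(10)/10) = 21*(sqrt(10)/10) = 21*sqrt(10)/10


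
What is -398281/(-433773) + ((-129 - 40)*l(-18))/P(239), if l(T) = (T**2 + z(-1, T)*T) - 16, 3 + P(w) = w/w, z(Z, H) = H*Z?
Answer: -586062815/433773 ≈ -1351.1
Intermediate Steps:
P(w) = -2 (P(w) = -3 + w/w = -3 + 1 = -2)
l(T) = -16 (l(T) = (T**2 + (T*(-1))*T) - 16 = (T**2 + (-T)*T) - 16 = (T**2 - T**2) - 16 = 0 - 16 = -16)
-398281/(-433773) + ((-129 - 40)*l(-18))/P(239) = -398281/(-433773) + ((-129 - 40)*(-16))/(-2) = -398281*(-1/433773) - 169*(-16)*(-1/2) = 398281/433773 + 2704*(-1/2) = 398281/433773 - 1352 = -586062815/433773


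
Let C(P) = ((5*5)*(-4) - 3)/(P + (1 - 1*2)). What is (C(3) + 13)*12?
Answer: -462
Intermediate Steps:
C(P) = -103/(-1 + P) (C(P) = (25*(-4) - 3)/(P + (1 - 2)) = (-100 - 3)/(P - 1) = -103/(-1 + P))
(C(3) + 13)*12 = (-103/(-1 + 3) + 13)*12 = (-103/2 + 13)*12 = -77/2*12 = -462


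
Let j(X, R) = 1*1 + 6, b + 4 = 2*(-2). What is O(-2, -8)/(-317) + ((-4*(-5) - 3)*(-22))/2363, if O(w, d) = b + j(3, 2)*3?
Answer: -8781/44063 ≈ -0.19928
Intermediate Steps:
b = -8 (b = -4 + 2*(-2) = -4 - 4 = -8)
j(X, R) = 7 (j(X, R) = 1 + 6 = 7)
O(w, d) = 13 (O(w, d) = -8 + 7*3 = -8 + 21 = 13)
O(-2, -8)/(-317) + ((-4*(-5) - 3)*(-22))/2363 = 13/(-317) + ((-4*(-5) - 3)*(-22))/2363 = 13*(-1/317) + ((20 - 3)*(-22))*(1/2363) = -13/317 + (17*(-22))*(1/2363) = -13/317 - 374*1/2363 = -13/317 - 22/139 = -8781/44063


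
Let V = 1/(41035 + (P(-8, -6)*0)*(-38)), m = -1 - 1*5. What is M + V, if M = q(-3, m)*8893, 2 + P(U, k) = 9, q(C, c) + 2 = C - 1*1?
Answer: -2189545529/41035 ≈ -53358.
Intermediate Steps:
m = -6 (m = -1 - 5 = -6)
q(C, c) = -3 + C (q(C, c) = -2 + (C - 1*1) = -2 + (C - 1) = -2 + (-1 + C) = -3 + C)
P(U, k) = 7 (P(U, k) = -2 + 9 = 7)
V = 1/41035 (V = 1/(41035 + (7*0)*(-38)) = 1/(41035 + 0*(-38)) = 1/(41035 + 0) = 1/41035 ≈ 2.4369e-5)
M = -53358 (M = (-3 - 3)*8893 = -6*8893 = -53358)
M + V = -53358 + 1/41035 = -2189545529/41035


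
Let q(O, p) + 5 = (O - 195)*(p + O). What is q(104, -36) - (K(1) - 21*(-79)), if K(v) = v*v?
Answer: -7853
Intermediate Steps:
q(O, p) = -5 + (-195 + O)*(O + p) (q(O, p) = -5 + (O - 195)*(p + O) = -5 + (-195 + O)*(O + p))
K(v) = v²
q(104, -36) - (K(1) - 21*(-79)) = (-5 + 104² - 195*104 - 195*(-36) + 104*(-36)) - (1² - 21*(-79)) = (-5 + 10816 - 20280 + 7020 - 3744) - (1 + 1659) = -6193 - 1*1660 = -6193 - 1660 = -7853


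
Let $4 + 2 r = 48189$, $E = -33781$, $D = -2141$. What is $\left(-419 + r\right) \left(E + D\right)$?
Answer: $-850399467$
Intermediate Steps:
$r = \frac{48185}{2}$ ($r = -2 + \frac{1}{2} \cdot 48189 = -2 + \frac{48189}{2} = \frac{48185}{2} \approx 24093.0$)
$\left(-419 + r\right) \left(E + D\right) = \left(-419 + \frac{48185}{2}\right) \left(-33781 - 2141\right) = \frac{47347}{2} \left(-35922\right) = -850399467$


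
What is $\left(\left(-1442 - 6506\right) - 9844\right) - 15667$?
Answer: $-33459$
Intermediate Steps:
$\left(\left(-1442 - 6506\right) - 9844\right) - 15667 = \left(-7948 - 9844\right) - 15667 = -17792 - 15667 = -33459$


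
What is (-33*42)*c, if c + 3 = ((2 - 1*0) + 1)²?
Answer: -8316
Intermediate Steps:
c = 6 (c = -3 + ((2 - 1*0) + 1)² = -3 + ((2 + 0) + 1)² = -3 + (2 + 1)² = -3 + 3² = -3 + 9 = 6)
(-33*42)*c = -33*42*6 = -1386*6 = -8316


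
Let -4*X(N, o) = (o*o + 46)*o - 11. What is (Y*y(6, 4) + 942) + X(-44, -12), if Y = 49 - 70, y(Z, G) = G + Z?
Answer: 5219/4 ≈ 1304.8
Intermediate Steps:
Y = -21
X(N, o) = 11/4 - o*(46 + o²)/4 (X(N, o) = -((o*o + 46)*o - 11)/4 = -((o² + 46)*o - 11)/4 = -((46 + o²)*o - 11)/4 = -(o*(46 + o²) - 11)/4 = -(-11 + o*(46 + o²))/4 = 11/4 - o*(46 + o²)/4)
(Y*y(6, 4) + 942) + X(-44, -12) = (-21*(4 + 6) + 942) + (11/4 - 23/2*(-12) - ¼*(-12)³) = (-21*10 + 942) + (11/4 + 138 - ¼*(-1728)) = (-210 + 942) + (11/4 + 138 + 432) = 732 + 2291/4 = 5219/4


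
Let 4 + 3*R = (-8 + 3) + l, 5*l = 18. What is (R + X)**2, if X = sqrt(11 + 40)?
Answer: 1356/25 - 18*sqrt(51)/5 ≈ 28.531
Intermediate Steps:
l = 18/5 (l = (1/5)*18 = 18/5 ≈ 3.6000)
R = -9/5 (R = -4/3 + ((-8 + 3) + 18/5)/3 = -4/3 + (-5 + 18/5)/3 = -4/3 + (1/3)*(-7/5) = -4/3 - 7/15 = -9/5 ≈ -1.8000)
X = sqrt(51) ≈ 7.1414
(R + X)**2 = (-9/5 + sqrt(51))**2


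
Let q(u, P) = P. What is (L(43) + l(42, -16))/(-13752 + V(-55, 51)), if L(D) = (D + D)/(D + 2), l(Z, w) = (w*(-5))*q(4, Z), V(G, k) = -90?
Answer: -75643/311445 ≈ -0.24288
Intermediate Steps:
l(Z, w) = -5*Z*w (l(Z, w) = (w*(-5))*Z = (-5*w)*Z = -5*Z*w)
L(D) = 2*D/(2 + D) (L(D) = (2*D)/(2 + D) = 2*D/(2 + D))
(L(43) + l(42, -16))/(-13752 + V(-55, 51)) = (2*43/(2 + 43) - 5*42*(-16))/(-13752 - 90) = (2*43/45 + 3360)/(-13842) = (2*43*(1/45) + 3360)*(-1/13842) = (86/45 + 3360)*(-1/13842) = (151286/45)*(-1/13842) = -75643/311445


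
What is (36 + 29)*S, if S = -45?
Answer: -2925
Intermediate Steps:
(36 + 29)*S = (36 + 29)*(-45) = 65*(-45) = -2925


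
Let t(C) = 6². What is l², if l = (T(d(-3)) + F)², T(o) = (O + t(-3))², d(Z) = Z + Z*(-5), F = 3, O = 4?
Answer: 6602890412881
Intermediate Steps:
t(C) = 36
d(Z) = -4*Z (d(Z) = Z - 5*Z = -4*Z)
T(o) = 1600 (T(o) = (4 + 36)² = 40² = 1600)
l = 2569609 (l = (1600 + 3)² = 1603² = 2569609)
l² = 2569609² = 6602890412881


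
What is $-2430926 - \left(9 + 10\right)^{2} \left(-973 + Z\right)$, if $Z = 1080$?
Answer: $-2469553$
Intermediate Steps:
$-2430926 - \left(9 + 10\right)^{2} \left(-973 + Z\right) = -2430926 - \left(9 + 10\right)^{2} \left(-973 + 1080\right) = -2430926 - 19^{2} \cdot 107 = -2430926 - 361 \cdot 107 = -2430926 - 38627 = -2469553$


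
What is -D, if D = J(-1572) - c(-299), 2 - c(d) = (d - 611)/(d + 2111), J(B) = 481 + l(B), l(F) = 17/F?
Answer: -113579411/237372 ≈ -478.49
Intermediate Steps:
J(B) = 481 + 17/B
c(d) = 2 - (-611 + d)/(2111 + d) (c(d) = 2 - (d - 611)/(d + 2111) = 2 - (-611 + d)/(2111 + d))
D = 113579411/237372 (D = (481 + 17/(-1572)) - (4833 - 299)/(2111 - 299) = (481 + 17*(-1/1572)) - 4534/1812 = (481 - 17/1572) - 4534/1812 = 756115/1572 - 1*2267/906 = 756115/1572 - 2267/906 = 113579411/237372 ≈ 478.49)
-D = -1*113579411/237372 = -113579411/237372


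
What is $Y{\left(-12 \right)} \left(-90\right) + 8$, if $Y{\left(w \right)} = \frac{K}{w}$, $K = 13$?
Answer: $\frac{211}{2} \approx 105.5$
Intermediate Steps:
$Y{\left(w \right)} = \frac{13}{w}$
$Y{\left(-12 \right)} \left(-90\right) + 8 = \frac{13}{-12} \left(-90\right) + 8 = 13 \left(- \frac{1}{12}\right) \left(-90\right) + 8 = \left(- \frac{13}{12}\right) \left(-90\right) + 8 = \frac{195}{2} + 8 = \frac{211}{2}$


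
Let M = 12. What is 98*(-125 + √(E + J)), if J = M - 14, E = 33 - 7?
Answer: -12250 + 196*√6 ≈ -11770.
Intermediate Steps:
E = 26
J = -2 (J = 12 - 14 = -2)
98*(-125 + √(E + J)) = 98*(-125 + √(26 - 2)) = 98*(-125 + √24) = 98*(-125 + 2*√6) = -12250 + 196*√6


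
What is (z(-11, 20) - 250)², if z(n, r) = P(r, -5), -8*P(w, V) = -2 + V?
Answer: 3972049/64 ≈ 62063.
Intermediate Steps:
P(w, V) = ¼ - V/8 (P(w, V) = -(-2 + V)/8 = ¼ - V/8)
z(n, r) = 7/8 (z(n, r) = ¼ - ⅛*(-5) = ¼ + 5/8 = 7/8)
(z(-11, 20) - 250)² = (7/8 - 250)² = (-1993/8)² = 3972049/64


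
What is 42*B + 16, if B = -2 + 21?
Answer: 814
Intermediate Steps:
B = 19
42*B + 16 = 42*19 + 16 = 798 + 16 = 814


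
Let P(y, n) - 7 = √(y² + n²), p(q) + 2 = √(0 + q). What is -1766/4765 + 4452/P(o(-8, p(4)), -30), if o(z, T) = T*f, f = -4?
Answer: 21148438/176305 ≈ 119.95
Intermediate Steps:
p(q) = -2 + √q (p(q) = -2 + √(0 + q) = -2 + √q)
o(z, T) = -4*T (o(z, T) = T*(-4) = -4*T)
P(y, n) = 7 + √(n² + y²) (P(y, n) = 7 + √(y² + n²) = 7 + √(n² + y²))
-1766/4765 + 4452/P(o(-8, p(4)), -30) = -1766/4765 + 4452/(7 + √((-30)² + (-4*(-2 + √4))²)) = -1766*1/4765 + 4452/(7 + √(900 + (-4*(-2 + 2))²)) = -1766/4765 + 4452/(7 + √(900 + (-4*0)²)) = -1766/4765 + 4452/(7 + √(900 + 0²)) = -1766/4765 + 4452/(7 + √(900 + 0)) = -1766/4765 + 4452/(7 + √900) = -1766/4765 + 4452/(7 + 30) = -1766/4765 + 4452/37 = 21148438/176305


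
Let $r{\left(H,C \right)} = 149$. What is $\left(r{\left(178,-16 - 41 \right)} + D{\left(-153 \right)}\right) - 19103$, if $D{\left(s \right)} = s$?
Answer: $-19107$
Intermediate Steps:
$\left(r{\left(178,-16 - 41 \right)} + D{\left(-153 \right)}\right) - 19103 = \left(149 - 153\right) - 19103 = -4 - 19103 = -19107$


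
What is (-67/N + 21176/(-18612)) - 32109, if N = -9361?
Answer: -127146580480/3959703 ≈ -32110.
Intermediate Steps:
(-67/N + 21176/(-18612)) - 32109 = (-67/(-9361) + 21176/(-18612)) - 32109 = (-67*(-1/9361) + 21176*(-1/18612)) - 32109 = (67/9361 - 5294/4653) - 32109 = -4476853/3959703 - 32109 = -127146580480/3959703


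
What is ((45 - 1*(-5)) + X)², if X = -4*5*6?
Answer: 4900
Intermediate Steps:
X = -120 (X = -20*6 = -120)
((45 - 1*(-5)) + X)² = ((45 - 1*(-5)) - 120)² = ((45 + 5) - 120)² = (50 - 120)² = (-70)² = 4900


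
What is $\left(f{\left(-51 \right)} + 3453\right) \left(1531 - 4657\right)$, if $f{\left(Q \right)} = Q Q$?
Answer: $-18924804$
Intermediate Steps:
$f{\left(Q \right)} = Q^{2}$
$\left(f{\left(-51 \right)} + 3453\right) \left(1531 - 4657\right) = \left(\left(-51\right)^{2} + 3453\right) \left(1531 - 4657\right) = \left(2601 + 3453\right) \left(-3126\right) = 6054 \left(-3126\right) = -18924804$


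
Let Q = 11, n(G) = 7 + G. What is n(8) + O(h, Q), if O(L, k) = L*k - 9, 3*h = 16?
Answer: 194/3 ≈ 64.667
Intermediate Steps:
h = 16/3 (h = (1/3)*16 = 16/3 ≈ 5.3333)
O(L, k) = -9 + L*k
n(8) + O(h, Q) = (7 + 8) + (-9 + (16/3)*11) = 15 + (-9 + 176/3) = 15 + 149/3 = 194/3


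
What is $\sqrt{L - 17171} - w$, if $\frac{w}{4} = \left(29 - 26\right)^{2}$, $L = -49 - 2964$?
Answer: $-36 + 58 i \sqrt{6} \approx -36.0 + 142.07 i$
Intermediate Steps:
$L = -3013$ ($L = -49 - 2964 = -3013$)
$w = 36$ ($w = 4 \left(29 - 26\right)^{2} = 4 \cdot 3^{2} = 4 \cdot 9 = 36$)
$\sqrt{L - 17171} - w = \sqrt{-3013 - 17171} - 36 = \sqrt{-20184} - 36 = 58 i \sqrt{6} - 36 = -36 + 58 i \sqrt{6}$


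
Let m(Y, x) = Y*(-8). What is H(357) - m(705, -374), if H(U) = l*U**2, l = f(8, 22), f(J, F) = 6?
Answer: 770334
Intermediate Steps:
l = 6
m(Y, x) = -8*Y
H(U) = 6*U**2
H(357) - m(705, -374) = 6*357**2 - (-8)*705 = 6*127449 - 1*(-5640) = 764694 + 5640 = 770334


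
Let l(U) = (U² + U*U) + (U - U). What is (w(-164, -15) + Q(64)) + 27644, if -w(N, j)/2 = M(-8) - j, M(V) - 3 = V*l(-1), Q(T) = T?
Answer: 27704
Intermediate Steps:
l(U) = 2*U² (l(U) = (U² + U²) + 0 = 2*U² + 0 = 2*U²)
M(V) = 3 + 2*V (M(V) = 3 + V*(2*(-1)²) = 3 + V*(2*1) = 3 + V*2 = 3 + 2*V)
w(N, j) = 26 + 2*j (w(N, j) = -2*((3 + 2*(-8)) - j) = -2*((3 - 16) - j) = -2*(-13 - j) = 26 + 2*j)
(w(-164, -15) + Q(64)) + 27644 = ((26 + 2*(-15)) + 64) + 27644 = ((26 - 30) + 64) + 27644 = (-4 + 64) + 27644 = 60 + 27644 = 27704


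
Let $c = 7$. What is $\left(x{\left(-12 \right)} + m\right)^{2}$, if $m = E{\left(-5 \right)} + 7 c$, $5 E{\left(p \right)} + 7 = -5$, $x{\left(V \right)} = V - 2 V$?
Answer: $\frac{85849}{25} \approx 3434.0$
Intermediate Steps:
$x{\left(V \right)} = - V$
$E{\left(p \right)} = - \frac{12}{5}$ ($E{\left(p \right)} = - \frac{7}{5} + \frac{1}{5} \left(-5\right) = - \frac{7}{5} - 1 = - \frac{12}{5}$)
$m = \frac{233}{5}$ ($m = - \frac{12}{5} + 7 \cdot 7 = - \frac{12}{5} + 49 = \frac{233}{5} \approx 46.6$)
$\left(x{\left(-12 \right)} + m\right)^{2} = \left(\left(-1\right) \left(-12\right) + \frac{233}{5}\right)^{2} = \left(12 + \frac{233}{5}\right)^{2} = \left(\frac{293}{5}\right)^{2} = \frac{85849}{25}$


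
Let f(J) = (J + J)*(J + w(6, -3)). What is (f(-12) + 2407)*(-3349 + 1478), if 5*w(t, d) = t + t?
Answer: -24672877/5 ≈ -4.9346e+6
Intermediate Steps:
w(t, d) = 2*t/5 (w(t, d) = (t + t)/5 = (2*t)/5 = 2*t/5)
f(J) = 2*J*(12/5 + J) (f(J) = (J + J)*(J + (⅖)*6) = (2*J)*(J + 12/5) = (2*J)*(12/5 + J) = 2*J*(12/5 + J))
(f(-12) + 2407)*(-3349 + 1478) = ((⅖)*(-12)*(12 + 5*(-12)) + 2407)*(-3349 + 1478) = ((⅖)*(-12)*(12 - 60) + 2407)*(-1871) = ((⅖)*(-12)*(-48) + 2407)*(-1871) = (1152/5 + 2407)*(-1871) = (13187/5)*(-1871) = -24672877/5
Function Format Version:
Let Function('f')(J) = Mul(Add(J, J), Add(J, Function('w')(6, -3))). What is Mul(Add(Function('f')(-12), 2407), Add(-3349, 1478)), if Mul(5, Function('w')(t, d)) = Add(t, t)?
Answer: Rational(-24672877, 5) ≈ -4.9346e+6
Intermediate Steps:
Function('w')(t, d) = Mul(Rational(2, 5), t) (Function('w')(t, d) = Mul(Rational(1, 5), Add(t, t)) = Mul(Rational(1, 5), Mul(2, t)) = Mul(Rational(2, 5), t))
Function('f')(J) = Mul(2, J, Add(Rational(12, 5), J)) (Function('f')(J) = Mul(Add(J, J), Add(J, Mul(Rational(2, 5), 6))) = Mul(Mul(2, J), Add(J, Rational(12, 5))) = Mul(Mul(2, J), Add(Rational(12, 5), J)) = Mul(2, J, Add(Rational(12, 5), J)))
Mul(Add(Function('f')(-12), 2407), Add(-3349, 1478)) = Mul(Add(Mul(Rational(2, 5), -12, Add(12, Mul(5, -12))), 2407), Add(-3349, 1478)) = Mul(Add(Mul(Rational(2, 5), -12, Add(12, -60)), 2407), -1871) = Mul(Add(Mul(Rational(2, 5), -12, -48), 2407), -1871) = Mul(Add(Rational(1152, 5), 2407), -1871) = Mul(Rational(13187, 5), -1871) = Rational(-24672877, 5)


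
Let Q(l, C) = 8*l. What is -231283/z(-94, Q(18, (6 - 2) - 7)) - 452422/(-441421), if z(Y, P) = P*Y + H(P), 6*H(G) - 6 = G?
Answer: 108205846785/5964039131 ≈ 18.143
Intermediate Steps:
H(G) = 1 + G/6
z(Y, P) = 1 + P/6 + P*Y (z(Y, P) = P*Y + (1 + P/6) = 1 + P/6 + P*Y)
-231283/z(-94, Q(18, (6 - 2) - 7)) - 452422/(-441421) = -231283/(1 + (8*18)/6 + (8*18)*(-94)) - 452422/(-441421) = -231283/(1 + (⅙)*144 + 144*(-94)) - 452422*(-1/441421) = -231283/(1 + 24 - 13536) + 452422/441421 = -231283/(-13511) + 452422/441421 = -231283*(-1/13511) + 452422/441421 = 231283/13511 + 452422/441421 = 108205846785/5964039131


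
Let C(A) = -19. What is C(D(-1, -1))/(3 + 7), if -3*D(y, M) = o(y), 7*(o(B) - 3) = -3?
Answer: -19/10 ≈ -1.9000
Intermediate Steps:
o(B) = 18/7 (o(B) = 3 + (⅐)*(-3) = 3 - 3/7 = 18/7)
D(y, M) = -6/7 (D(y, M) = -⅓*18/7 = -6/7)
C(D(-1, -1))/(3 + 7) = -19/(3 + 7) = -19/10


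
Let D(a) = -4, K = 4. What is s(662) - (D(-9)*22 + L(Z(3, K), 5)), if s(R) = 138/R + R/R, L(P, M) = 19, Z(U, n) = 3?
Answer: 23239/331 ≈ 70.208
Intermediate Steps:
s(R) = 1 + 138/R (s(R) = 138/R + 1 = 1 + 138/R)
s(662) - (D(-9)*22 + L(Z(3, K), 5)) = (138 + 662)/662 - (-4*22 + 19) = (1/662)*800 - (-88 + 19) = 400/331 - 1*(-69) = 400/331 + 69 = 23239/331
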